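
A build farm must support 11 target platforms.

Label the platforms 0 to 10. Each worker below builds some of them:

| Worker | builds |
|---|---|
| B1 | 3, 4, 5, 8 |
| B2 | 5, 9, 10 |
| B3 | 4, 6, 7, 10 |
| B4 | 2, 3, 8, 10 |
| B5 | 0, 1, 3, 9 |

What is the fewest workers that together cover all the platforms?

4

Take {B2, B3, B4, B5}. Their union is {0, 1, 2, 3, 4, 5, 6, 7, 8, 9, 10}, which is all 11 platforms.
Only B4 contains 2, so B4 is forced; the remaining 7 platforms need at least 3 more workers (each remaining worker adds at most 3) — so at least 4 workers are needed, and 4 is optimal.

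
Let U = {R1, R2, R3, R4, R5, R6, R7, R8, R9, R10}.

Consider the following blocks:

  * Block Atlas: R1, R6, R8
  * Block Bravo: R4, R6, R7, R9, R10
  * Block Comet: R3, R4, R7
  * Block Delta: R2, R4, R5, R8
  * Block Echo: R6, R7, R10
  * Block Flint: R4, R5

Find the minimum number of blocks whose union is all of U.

4

Take {Atlas, Bravo, Comet, Delta}. Their union is {R1, R2, R3, R4, R5, R6, R7, R8, R9, R10}, which is all 10 elements.
Only Comet contains R3, so Comet is forced; the remaining 7 elements need at least 3 more blocks (each remaining block adds at most 3) — so at least 4 blocks are needed, and 4 is optimal.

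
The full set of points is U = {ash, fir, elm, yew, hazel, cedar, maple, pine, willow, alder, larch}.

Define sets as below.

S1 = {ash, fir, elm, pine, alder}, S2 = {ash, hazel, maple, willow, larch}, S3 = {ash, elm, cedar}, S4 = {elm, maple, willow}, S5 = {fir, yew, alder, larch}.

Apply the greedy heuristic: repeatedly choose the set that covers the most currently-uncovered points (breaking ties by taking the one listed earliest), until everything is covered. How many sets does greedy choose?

4

Greedy: pick S1 (covers 5 new) → pick S2 (covers 4 new) → pick S3 (covers 1 new) → pick S5 (covers 1 new). Total picks: 4.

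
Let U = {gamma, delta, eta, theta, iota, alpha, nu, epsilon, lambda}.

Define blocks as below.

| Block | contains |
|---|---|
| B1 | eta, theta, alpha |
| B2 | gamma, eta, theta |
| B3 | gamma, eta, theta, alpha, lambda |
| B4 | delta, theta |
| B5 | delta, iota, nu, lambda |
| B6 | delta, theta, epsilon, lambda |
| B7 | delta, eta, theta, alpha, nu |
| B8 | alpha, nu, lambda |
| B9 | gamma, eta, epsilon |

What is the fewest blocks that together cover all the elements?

Take {B1, B5, B9}. Their union is {gamma, delta, eta, theta, iota, alpha, nu, epsilon, lambda}, which is all 9 elements.
Only B5 contains iota, so B5 is forced; the remaining 5 elements need at least 2 more blocks (each remaining block adds at most 4) — so at least 3 blocks are needed, and 3 is optimal.

3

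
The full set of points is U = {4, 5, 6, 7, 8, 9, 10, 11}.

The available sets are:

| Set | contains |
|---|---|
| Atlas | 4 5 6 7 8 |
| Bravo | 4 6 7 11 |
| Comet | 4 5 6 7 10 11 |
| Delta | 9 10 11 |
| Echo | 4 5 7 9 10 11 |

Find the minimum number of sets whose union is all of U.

Atlas and Delta together: Atlas ∪ Delta = {4, 5, 6, 7, 8, 9, 10, 11} — every point is covered.
No single set has all 8 points (the largest, Comet, has 6), so 2 is optimal.

2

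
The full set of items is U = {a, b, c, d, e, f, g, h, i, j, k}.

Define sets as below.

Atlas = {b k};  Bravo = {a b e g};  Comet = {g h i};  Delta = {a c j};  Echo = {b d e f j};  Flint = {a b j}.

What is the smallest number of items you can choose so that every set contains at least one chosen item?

3

T = {b, c, i} meets every set (each contains at least one member of T), and |T| = 3.
The sets Atlas, Comet, Delta are pairwise disjoint, so any hitting set needs a separate item for each — at least 3. Hence 3 is optimal.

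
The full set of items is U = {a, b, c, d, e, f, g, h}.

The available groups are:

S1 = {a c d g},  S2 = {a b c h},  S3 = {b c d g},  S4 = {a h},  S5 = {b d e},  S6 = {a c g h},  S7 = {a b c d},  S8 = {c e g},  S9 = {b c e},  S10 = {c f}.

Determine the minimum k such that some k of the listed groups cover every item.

3

S5, S6, and S10 cover everything between them: the union {a, b, c, d, e, f, g, h} is all of U.
Only S10 contains f, so S10 is forced; the remaining 6 items need at least 2 more groups (each remaining group adds at most 3) — so at least 3 groups are needed, and 3 is optimal.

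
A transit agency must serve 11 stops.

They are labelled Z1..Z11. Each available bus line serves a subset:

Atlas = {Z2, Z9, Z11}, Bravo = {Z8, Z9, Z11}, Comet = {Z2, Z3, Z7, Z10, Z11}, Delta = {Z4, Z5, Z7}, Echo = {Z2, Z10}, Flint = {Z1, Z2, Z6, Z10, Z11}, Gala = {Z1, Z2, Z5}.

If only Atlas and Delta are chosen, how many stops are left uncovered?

5

Union of Atlas, Delta = {Z2, Z4, Z5, Z7, Z9, Z11}.
Not covered: Z1, Z3, Z6, Z8, Z10 — 5 stops.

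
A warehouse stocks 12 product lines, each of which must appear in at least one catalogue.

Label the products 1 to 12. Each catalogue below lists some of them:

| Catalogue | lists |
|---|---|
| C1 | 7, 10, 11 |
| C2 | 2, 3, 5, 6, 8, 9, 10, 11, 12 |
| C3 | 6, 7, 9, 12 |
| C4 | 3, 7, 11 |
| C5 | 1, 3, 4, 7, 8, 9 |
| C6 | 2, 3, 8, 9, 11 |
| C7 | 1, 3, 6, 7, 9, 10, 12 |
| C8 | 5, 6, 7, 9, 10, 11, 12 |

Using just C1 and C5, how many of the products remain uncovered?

Union of C1, C5 = {1, 3, 4, 7, 8, 9, 10, 11}.
Not covered: 2, 5, 6, 12 — 4 products.

4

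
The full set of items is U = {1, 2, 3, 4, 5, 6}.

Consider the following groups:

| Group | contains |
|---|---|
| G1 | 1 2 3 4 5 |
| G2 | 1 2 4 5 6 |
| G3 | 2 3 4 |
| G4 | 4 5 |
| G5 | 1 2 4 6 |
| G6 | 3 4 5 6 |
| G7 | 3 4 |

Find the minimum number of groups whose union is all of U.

2

Take {G2, G7}. Their union is {1, 2, 3, 4, 5, 6}, which is all 6 items.
No single group has all 6 items (the largest, G1, has 5), so 2 is optimal.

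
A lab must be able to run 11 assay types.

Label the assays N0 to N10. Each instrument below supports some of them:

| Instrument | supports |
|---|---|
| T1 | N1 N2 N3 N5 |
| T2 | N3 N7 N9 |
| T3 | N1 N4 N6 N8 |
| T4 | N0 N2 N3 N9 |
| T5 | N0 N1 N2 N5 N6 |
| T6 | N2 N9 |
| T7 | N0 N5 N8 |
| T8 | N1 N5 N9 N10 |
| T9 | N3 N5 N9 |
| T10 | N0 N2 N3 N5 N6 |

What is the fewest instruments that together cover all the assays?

4

T2 and T3 and T4 and T8 together: T2 ∪ T3 ∪ T4 ∪ T8 = {N0, N1, N2, N3, N4, N5, N6, N7, N8, N9, N10} — every assay is covered.
No 3 of the 10 instruments cover everything (all 120 combinations miss at least one assay), so 4 is optimal.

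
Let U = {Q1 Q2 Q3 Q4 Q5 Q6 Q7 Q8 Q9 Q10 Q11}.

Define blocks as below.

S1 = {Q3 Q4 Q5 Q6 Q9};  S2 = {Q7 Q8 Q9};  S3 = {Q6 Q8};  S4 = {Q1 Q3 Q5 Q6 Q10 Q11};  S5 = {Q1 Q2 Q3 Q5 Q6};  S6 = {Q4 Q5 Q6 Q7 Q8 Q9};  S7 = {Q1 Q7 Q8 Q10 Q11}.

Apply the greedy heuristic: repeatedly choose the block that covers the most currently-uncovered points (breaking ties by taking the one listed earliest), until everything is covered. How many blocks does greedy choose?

Greedy: pick S4 (covers 6 new) → pick S6 (covers 4 new) → pick S5 (covers 1 new). Total picks: 3.

3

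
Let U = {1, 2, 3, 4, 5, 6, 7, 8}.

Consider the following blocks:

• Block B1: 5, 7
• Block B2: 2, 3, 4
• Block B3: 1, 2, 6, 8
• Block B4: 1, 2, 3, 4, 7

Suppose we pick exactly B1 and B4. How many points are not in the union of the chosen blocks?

2

Union of B1, B4 = {1, 2, 3, 4, 5, 7}.
Not covered: 6, 8 — 2 points.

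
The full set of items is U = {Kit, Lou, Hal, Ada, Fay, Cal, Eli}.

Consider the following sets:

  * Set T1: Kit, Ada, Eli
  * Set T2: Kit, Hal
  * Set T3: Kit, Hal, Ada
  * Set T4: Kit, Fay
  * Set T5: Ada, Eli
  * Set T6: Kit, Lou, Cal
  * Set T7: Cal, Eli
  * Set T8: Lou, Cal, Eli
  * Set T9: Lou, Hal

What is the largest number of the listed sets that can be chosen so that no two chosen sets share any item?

3

T4, T5, T9 are pairwise disjoint (T4={Kit,Fay}; T5={Ada,Eli}; T9={Lou,Hal}).
Every remaining set overlaps one of these, and no 4 of the listed sets are pairwise disjoint, so 3 is the maximum.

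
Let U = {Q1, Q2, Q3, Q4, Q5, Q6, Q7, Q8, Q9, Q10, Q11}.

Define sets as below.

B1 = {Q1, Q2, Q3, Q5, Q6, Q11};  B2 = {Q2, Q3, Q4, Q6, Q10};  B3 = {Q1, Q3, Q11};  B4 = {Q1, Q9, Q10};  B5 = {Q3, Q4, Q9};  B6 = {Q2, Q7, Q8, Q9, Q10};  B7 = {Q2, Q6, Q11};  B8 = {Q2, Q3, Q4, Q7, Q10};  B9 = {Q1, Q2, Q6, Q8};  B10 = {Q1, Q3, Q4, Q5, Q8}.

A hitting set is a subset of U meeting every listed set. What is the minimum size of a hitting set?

3

Take H = {Q2, Q3, Q10}. Each listed set contains at least one of these, so H is a hitting set of size 3.
No choice of 2 elements meets every set, so 3 is the minimum.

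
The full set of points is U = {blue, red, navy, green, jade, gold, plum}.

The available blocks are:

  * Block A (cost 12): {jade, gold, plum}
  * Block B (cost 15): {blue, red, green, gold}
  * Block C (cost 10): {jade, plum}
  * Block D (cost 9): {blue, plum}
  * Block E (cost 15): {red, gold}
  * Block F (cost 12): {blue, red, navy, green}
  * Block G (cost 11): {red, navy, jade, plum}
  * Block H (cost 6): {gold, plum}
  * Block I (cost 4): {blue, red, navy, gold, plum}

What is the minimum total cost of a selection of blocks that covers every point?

A, F together cover every point (A ∪ F = {blue, red, navy, green, jade, gold, plum}); total cost 12 + 12 = 24.
The greedy pick I, C, F costs 26; no covering selection beats 24.

24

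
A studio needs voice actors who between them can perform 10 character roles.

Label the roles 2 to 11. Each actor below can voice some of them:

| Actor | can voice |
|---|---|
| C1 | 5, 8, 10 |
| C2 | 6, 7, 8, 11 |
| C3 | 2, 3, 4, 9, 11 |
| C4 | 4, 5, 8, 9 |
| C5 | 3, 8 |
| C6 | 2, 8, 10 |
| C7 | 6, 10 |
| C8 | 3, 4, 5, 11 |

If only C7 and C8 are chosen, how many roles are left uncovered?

Union of C7, C8 = {3, 4, 5, 6, 10, 11}.
Not covered: 2, 7, 8, 9 — 4 roles.

4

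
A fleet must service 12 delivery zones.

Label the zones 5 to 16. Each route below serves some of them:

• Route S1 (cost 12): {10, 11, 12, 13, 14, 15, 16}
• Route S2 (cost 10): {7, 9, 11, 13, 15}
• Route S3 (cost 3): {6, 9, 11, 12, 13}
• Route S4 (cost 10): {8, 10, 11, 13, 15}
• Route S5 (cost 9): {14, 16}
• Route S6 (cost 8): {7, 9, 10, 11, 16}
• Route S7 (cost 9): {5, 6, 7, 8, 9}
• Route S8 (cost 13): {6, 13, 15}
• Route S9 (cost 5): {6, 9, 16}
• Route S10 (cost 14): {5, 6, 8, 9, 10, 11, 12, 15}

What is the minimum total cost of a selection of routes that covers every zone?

S1, S7 together cover every zone (S1 ∪ S7 = {5, 6, 7, 8, 9, 10, 11, 12, 13, 14, 15, 16}); total cost 12 + 9 = 21.
The greedy pick S3, S6, S7, S1 costs 32; no covering selection beats 21.

21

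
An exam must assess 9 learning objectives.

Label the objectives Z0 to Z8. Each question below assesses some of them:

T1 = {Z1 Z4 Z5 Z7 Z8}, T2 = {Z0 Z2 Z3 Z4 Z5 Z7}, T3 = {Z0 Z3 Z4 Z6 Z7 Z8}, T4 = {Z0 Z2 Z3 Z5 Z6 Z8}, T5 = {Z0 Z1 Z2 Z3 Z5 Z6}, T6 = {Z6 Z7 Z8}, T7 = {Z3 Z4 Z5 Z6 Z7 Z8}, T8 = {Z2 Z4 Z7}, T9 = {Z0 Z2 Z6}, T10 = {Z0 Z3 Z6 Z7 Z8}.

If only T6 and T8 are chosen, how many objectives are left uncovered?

4

Union of T6, T8 = {Z2, Z4, Z6, Z7, Z8}.
Not covered: Z0, Z1, Z3, Z5 — 4 objectives.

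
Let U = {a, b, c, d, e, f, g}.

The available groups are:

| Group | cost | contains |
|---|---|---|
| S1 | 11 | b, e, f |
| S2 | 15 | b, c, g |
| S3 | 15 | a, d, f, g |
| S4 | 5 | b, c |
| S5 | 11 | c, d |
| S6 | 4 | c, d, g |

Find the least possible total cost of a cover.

30

S1, S3, S6 together cover every point (S1 ∪ S3 ∪ S6 = {a, b, c, d, e, f, g}); total cost 11 + 15 + 4 = 30.
No covering selection has total cost below 30.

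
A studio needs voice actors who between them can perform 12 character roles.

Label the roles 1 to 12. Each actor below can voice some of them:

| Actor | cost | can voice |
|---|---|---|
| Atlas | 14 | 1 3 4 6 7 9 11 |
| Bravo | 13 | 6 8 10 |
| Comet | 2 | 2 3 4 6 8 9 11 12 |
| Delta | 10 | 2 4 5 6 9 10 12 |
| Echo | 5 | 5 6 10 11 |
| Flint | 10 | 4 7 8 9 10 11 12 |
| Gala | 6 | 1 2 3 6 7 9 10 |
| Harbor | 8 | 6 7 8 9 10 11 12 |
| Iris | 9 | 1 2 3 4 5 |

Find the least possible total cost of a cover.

Comet, Echo, Gala together cover every role (Comet ∪ Echo ∪ Gala = {1, 2, 3, 4, 5, 6, 7, 8, 9, 10, 11, 12}); total cost 2 + 5 + 6 = 13.
No covering selection has total cost below 13.

13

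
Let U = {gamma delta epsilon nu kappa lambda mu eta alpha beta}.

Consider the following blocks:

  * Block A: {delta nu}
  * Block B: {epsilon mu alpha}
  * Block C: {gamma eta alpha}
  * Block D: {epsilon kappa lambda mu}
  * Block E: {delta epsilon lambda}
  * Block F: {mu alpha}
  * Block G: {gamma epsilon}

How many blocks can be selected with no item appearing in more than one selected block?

A, C, D are pairwise disjoint (A={delta,nu}; C={gamma,eta,alpha}; D={epsilon,kappa,lambda,mu}).
Every remaining block overlaps one of these, and no 4 of the listed blocks are pairwise disjoint, so 3 is the maximum.

3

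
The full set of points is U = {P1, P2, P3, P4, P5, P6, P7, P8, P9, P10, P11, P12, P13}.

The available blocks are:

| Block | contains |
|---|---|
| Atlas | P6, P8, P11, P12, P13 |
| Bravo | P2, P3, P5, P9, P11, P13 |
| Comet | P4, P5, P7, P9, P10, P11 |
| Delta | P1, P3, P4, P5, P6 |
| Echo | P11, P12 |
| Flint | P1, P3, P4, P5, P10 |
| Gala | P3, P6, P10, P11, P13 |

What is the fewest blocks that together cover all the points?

Atlas and Bravo and Comet and Delta together: Atlas ∪ Bravo ∪ Comet ∪ Delta = {P1, P2, P3, P4, P5, P6, P7, P8, P9, P10, P11, P12, P13} — every point is covered.
Only Bravo contains P2, so Bravo is forced; the remaining 7 points need at least 3 more blocks (each remaining block adds at most 3) — so at least 4 blocks are needed, and 4 is optimal.

4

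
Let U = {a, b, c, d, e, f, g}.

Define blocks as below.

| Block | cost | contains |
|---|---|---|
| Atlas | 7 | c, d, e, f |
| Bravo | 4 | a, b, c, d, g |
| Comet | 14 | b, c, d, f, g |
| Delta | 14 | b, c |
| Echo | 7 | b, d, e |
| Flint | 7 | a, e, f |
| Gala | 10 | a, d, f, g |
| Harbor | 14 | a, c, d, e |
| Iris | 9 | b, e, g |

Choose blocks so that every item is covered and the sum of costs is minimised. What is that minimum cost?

11

Bravo, Flint together cover every item (Bravo ∪ Flint = {a, b, c, d, e, f, g}); total cost 4 + 7 = 11.
No covering selection has total cost below 11.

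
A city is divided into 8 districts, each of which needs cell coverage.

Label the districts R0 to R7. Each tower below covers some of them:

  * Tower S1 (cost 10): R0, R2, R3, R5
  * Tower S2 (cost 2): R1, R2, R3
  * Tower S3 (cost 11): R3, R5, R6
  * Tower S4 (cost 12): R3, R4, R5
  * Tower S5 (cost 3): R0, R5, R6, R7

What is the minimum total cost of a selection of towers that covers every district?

S2, S4, S5 together cover every district (S2 ∪ S4 ∪ S5 = {R0, R1, R2, R3, R4, R5, R6, R7}); total cost 2 + 12 + 3 = 17.
No covering selection has total cost below 17.

17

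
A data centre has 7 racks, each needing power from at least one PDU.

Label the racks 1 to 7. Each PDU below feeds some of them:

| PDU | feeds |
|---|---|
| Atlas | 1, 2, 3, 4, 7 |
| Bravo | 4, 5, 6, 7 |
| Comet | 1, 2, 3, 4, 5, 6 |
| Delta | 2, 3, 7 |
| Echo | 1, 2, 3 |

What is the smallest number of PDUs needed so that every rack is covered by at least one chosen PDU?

2

Comet and Delta together: Comet ∪ Delta = {1, 2, 3, 4, 5, 6, 7} — every rack is covered.
No single PDU has all 7 racks (the largest, Comet, has 6), so 2 is optimal.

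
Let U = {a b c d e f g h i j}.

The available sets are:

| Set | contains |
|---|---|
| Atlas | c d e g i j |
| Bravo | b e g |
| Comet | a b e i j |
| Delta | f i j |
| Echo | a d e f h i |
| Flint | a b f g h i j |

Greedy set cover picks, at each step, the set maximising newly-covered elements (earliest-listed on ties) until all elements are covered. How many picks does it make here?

2

Greedy: pick Flint (covers 7 new) → pick Atlas (covers 3 new). Total picks: 2.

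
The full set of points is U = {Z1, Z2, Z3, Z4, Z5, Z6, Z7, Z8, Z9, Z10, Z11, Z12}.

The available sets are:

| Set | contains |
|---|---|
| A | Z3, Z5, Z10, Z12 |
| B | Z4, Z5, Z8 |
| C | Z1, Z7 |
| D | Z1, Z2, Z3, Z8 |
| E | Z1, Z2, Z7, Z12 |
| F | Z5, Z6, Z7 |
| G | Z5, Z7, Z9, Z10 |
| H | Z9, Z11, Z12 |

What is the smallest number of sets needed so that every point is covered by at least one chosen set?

5

Take {A, B, E, F, H}. Their union is {Z1, Z2, Z3, Z4, Z5, Z6, Z7, Z8, Z9, Z10, Z11, Z12}, which is all 12 points.
No 4 of the 8 sets cover everything (all 70 combinations miss at least one point), so 5 is optimal.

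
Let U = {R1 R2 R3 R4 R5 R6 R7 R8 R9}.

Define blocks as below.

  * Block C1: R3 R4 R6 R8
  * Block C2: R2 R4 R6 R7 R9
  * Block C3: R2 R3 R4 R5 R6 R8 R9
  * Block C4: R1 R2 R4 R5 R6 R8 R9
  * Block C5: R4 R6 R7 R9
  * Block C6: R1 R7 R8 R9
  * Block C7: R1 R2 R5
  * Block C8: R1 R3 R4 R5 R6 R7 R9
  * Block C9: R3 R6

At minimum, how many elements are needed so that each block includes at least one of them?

2

Take H = {R1, R6}. Each listed block contains at least one of these, so H is a hitting set of size 2.
The blocks C6, C9 are pairwise disjoint, so any hitting set needs a separate element for each — at least 2. Hence 2 is optimal.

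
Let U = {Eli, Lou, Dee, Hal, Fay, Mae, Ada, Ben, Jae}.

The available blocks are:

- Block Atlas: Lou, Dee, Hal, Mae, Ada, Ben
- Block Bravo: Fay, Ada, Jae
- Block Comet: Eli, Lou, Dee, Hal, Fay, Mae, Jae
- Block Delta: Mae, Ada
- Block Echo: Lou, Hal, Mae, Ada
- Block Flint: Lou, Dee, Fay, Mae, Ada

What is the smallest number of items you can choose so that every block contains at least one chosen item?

2

The 2 items {Fay, Ada} hit every block.
No single item lies in every block, so at least 2 are needed and 2 is optimal.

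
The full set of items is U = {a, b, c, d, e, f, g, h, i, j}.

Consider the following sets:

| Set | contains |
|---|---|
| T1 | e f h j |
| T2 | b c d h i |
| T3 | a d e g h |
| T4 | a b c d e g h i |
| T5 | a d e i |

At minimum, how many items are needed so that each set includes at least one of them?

Take T = {a, h}. Each listed set contains at least one of these, so T is a hitting set of size 2.
No single item lies in every set, so at least 2 are needed and 2 is optimal.

2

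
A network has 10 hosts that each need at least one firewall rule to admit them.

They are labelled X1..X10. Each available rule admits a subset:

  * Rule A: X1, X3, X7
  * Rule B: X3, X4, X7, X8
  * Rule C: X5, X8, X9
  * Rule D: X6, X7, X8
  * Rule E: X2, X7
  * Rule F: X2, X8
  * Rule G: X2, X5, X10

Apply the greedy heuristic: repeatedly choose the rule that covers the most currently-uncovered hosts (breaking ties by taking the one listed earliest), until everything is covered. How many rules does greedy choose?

5

Greedy: pick B (covers 4 new) → pick G (covers 3 new) → pick A (covers 1 new) → pick C (covers 1 new) → pick D (covers 1 new). Total picks: 5.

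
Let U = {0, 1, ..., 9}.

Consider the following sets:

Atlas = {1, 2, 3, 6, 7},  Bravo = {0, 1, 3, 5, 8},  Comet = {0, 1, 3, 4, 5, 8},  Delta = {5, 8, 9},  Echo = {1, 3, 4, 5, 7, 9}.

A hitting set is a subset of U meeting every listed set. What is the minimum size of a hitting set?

The 2 points {5, 7} hit every set.
The sets Atlas, Delta are pairwise disjoint, so any hitting set needs a separate point for each — at least 2. Hence 2 is optimal.

2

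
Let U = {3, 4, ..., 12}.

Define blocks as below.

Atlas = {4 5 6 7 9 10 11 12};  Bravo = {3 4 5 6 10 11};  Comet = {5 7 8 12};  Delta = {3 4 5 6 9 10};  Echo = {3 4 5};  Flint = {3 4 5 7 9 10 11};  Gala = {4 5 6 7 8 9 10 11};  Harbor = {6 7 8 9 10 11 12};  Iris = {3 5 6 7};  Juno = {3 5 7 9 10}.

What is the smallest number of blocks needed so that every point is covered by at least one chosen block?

2

Take {Delta, Harbor}. Their union is {3, 4, 5, 6, 7, 8, 9, 10, 11, 12}, which is all 10 points.
No single block has all 10 points (the largest, Atlas, has 8), so 2 is optimal.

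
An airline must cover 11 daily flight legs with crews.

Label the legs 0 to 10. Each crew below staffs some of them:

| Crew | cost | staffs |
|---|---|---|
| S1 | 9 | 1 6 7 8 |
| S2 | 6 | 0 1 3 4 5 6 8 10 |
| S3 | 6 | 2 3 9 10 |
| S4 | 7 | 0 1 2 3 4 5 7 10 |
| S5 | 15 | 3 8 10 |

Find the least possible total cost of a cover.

19

S2, S3, S4 together cover every leg (S2 ∪ S3 ∪ S4 = {0, 1, 2, 3, 4, 5, 6, 7, 8, 9, 10}); total cost 6 + 6 + 7 = 19.
No covering selection has total cost below 19.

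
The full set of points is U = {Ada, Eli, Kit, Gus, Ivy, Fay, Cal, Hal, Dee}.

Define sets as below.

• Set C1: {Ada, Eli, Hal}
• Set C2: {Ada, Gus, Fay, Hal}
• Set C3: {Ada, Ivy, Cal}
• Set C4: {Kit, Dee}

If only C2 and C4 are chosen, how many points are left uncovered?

Union of C2, C4 = {Ada, Kit, Gus, Fay, Hal, Dee}.
Not covered: Eli, Ivy, Cal — 3 points.

3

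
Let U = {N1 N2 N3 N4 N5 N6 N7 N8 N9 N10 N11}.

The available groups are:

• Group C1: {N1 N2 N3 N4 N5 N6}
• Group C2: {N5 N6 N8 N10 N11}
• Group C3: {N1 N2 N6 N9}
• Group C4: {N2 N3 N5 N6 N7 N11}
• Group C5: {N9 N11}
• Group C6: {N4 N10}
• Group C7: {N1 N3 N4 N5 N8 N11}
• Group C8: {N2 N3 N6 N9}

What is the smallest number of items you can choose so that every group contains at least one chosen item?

Take H = {N4, N6, N9}. Each listed group contains at least one of these, so H is a hitting set of size 3.
No choice of 2 items meets every group, so 3 is the minimum.

3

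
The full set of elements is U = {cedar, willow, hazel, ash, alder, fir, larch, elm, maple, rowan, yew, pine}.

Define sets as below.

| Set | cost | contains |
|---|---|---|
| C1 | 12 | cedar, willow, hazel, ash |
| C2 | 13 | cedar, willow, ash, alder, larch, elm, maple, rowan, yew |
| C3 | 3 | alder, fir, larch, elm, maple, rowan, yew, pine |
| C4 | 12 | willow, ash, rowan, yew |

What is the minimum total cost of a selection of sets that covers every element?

15

C1, C3 together cover every element (C1 ∪ C3 = {cedar, willow, hazel, ash, alder, fir, larch, elm, maple, rowan, yew, pine}); total cost 12 + 3 = 15.
No covering selection has total cost below 15.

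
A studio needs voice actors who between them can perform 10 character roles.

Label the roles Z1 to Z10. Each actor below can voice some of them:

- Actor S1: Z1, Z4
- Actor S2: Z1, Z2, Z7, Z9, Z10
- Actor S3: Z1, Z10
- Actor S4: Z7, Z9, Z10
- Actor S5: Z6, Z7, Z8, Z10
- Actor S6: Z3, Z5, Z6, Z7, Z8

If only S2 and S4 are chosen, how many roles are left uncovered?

Union of S2, S4 = {Z1, Z2, Z7, Z9, Z10}.
Not covered: Z3, Z4, Z5, Z6, Z8 — 5 roles.

5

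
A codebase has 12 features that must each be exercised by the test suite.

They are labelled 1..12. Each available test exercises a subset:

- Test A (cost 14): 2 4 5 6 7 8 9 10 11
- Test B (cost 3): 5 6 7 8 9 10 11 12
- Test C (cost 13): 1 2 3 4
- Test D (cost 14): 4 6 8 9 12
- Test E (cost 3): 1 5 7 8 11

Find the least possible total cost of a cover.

16

B, C together cover every feature (B ∪ C = {1, 2, 3, 4, 5, 6, 7, 8, 9, 10, 11, 12}); total cost 3 + 13 = 16.
The greedy pick B, E, C costs 19; no covering selection beats 16.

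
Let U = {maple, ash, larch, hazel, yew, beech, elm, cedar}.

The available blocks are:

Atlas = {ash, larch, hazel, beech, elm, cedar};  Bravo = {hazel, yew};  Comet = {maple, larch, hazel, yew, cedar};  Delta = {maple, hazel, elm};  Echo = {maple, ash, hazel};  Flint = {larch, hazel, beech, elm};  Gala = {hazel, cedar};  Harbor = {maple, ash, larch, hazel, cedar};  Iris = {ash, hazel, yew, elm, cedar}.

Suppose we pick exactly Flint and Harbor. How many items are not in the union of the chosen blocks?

Union of Flint, Harbor = {maple, ash, larch, hazel, beech, elm, cedar}.
Not covered: yew — 1 item.

1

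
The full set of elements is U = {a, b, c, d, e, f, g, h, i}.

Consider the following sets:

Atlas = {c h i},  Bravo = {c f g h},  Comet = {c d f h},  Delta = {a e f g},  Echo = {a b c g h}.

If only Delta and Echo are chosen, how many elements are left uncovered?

Union of Delta, Echo = {a, b, c, e, f, g, h}.
Not covered: d, i — 2 elements.

2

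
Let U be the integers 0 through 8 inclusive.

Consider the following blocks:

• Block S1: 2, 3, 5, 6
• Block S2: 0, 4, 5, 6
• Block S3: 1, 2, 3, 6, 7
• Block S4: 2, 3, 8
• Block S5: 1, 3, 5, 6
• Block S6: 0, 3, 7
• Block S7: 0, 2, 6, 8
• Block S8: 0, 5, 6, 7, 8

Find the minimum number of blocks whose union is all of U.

3

S2 and S3 and S7 together: S2 ∪ S3 ∪ S7 = {0, 1, 2, 3, 4, 5, 6, 7, 8} — every element is covered.
Only S2 contains 4, so S2 is forced; the remaining 5 elements need at least 2 more blocks (each remaining block adds at most 4) — so at least 3 blocks are needed, and 3 is optimal.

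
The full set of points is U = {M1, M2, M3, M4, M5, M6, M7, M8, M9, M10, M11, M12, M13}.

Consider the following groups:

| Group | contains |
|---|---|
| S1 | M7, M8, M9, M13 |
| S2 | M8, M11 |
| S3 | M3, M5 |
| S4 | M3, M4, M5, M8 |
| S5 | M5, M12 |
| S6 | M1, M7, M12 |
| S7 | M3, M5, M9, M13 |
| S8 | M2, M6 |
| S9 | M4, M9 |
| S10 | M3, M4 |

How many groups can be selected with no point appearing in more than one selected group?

S2, S3, S6, S8, S9 are pairwise disjoint (S2={M8,M11}; S3={M3,M5}; S6={M1,M7,M12}; S8={M2,M6}; S9={M4,M9}).
Every remaining group overlaps one of these, and no 6 of the listed groups are pairwise disjoint, so 5 is the maximum.

5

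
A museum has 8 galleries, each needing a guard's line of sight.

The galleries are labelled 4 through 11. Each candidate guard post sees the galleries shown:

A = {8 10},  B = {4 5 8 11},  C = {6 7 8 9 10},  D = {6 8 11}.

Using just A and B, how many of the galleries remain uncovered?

Union of A, B = {4, 5, 8, 10, 11}.
Not covered: 6, 7, 9 — 3 galleries.

3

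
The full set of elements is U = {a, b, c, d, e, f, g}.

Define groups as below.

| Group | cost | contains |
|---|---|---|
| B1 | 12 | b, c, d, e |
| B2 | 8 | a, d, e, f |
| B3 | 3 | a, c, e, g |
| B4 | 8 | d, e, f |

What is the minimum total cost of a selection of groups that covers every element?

B1, B2, B3 together cover every element (B1 ∪ B2 ∪ B3 = {a, b, c, d, e, f, g}); total cost 12 + 8 + 3 = 23.
No covering selection has total cost below 23.

23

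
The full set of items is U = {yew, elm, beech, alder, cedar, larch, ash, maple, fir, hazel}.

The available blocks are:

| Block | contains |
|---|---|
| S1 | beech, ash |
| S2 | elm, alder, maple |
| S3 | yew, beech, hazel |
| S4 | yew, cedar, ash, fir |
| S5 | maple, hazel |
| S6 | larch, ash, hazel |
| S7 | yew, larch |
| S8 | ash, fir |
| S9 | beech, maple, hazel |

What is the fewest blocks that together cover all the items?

S2 and S3 and S4 and S6 together: S2 ∪ S3 ∪ S4 ∪ S6 = {yew, elm, beech, alder, cedar, larch, ash, maple, fir, hazel} — every item is covered.
No 3 of the 9 blocks cover everything (all 84 combinations miss at least one item), so 4 is optimal.

4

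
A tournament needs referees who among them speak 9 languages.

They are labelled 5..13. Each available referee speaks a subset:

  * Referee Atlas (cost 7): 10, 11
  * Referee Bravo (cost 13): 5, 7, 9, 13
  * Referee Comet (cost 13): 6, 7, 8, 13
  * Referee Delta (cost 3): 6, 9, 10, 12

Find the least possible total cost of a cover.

Atlas, Bravo, Comet, Delta together cover every language (Atlas ∪ Bravo ∪ Comet ∪ Delta = {5, 6, 7, 8, 9, 10, 11, 12, 13}); total cost 7 + 13 + 13 + 3 = 36.
No covering selection has total cost below 36.

36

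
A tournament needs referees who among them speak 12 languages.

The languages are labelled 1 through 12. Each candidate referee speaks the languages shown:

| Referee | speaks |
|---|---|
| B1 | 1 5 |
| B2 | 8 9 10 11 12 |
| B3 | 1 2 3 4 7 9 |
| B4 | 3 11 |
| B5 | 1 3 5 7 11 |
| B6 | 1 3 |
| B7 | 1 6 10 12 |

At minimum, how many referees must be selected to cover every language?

4

B2 and B3 and B5 and B7 together: B2 ∪ B3 ∪ B5 ∪ B7 = {1, 2, 3, 4, 5, 6, 7, 8, 9, 10, 11, 12} — every language is covered.
No 3 of the 7 referees cover everything (all 35 combinations miss at least one language), so 4 is optimal.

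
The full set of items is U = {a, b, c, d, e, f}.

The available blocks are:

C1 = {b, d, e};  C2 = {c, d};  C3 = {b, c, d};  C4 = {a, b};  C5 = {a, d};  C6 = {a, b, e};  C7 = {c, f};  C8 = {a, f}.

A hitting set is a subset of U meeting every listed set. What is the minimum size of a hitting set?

The 3 items {a, b, c} hit every block.
No choice of 2 items meets every block, so 3 is the minimum.

3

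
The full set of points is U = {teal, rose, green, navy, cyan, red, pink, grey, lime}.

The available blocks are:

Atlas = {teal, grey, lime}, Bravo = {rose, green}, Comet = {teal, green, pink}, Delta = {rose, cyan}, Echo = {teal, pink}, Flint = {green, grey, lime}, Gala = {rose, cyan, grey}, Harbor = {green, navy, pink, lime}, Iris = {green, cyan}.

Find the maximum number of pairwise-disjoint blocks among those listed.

Delta, Echo, Flint are pairwise disjoint (Delta={rose,cyan}; Echo={teal,pink}; Flint={green,grey,lime}).
Every remaining block overlaps one of these, and no 4 of the listed blocks are pairwise disjoint, so 3 is the maximum.

3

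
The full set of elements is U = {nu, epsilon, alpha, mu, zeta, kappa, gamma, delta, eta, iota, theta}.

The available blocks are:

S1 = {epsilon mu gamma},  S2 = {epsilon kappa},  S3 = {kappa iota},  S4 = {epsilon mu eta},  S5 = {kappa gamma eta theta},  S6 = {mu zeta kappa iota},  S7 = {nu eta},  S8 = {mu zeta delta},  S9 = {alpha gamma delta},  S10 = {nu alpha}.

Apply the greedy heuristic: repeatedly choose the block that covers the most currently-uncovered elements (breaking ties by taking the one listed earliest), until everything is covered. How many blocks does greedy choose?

Greedy: pick S5 (covers 4 new) → pick S6 (covers 3 new) → pick S9 (covers 2 new) → pick S1 (covers 1 new) → pick S7 (covers 1 new). Total picks: 5.

5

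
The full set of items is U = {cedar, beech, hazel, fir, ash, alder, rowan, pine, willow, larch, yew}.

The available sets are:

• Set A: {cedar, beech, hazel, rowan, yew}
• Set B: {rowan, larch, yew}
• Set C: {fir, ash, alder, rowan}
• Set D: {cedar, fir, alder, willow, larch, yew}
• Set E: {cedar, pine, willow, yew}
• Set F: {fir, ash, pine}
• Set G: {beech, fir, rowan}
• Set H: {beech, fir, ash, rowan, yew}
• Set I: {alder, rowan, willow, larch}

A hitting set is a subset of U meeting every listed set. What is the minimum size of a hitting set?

3

T = {cedar, rowan, pine} meets every set (each contains at least one member of T), and |T| = 3.
No choice of 2 items meets every set, so 3 is the minimum.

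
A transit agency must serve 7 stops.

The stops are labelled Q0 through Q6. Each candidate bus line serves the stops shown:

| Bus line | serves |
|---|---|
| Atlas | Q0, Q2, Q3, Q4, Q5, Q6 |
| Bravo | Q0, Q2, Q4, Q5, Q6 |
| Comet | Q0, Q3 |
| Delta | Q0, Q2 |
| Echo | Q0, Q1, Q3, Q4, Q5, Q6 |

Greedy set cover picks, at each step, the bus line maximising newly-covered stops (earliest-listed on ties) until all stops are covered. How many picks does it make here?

2

Greedy: pick Atlas (covers 6 new) → pick Echo (covers 1 new). Total picks: 2.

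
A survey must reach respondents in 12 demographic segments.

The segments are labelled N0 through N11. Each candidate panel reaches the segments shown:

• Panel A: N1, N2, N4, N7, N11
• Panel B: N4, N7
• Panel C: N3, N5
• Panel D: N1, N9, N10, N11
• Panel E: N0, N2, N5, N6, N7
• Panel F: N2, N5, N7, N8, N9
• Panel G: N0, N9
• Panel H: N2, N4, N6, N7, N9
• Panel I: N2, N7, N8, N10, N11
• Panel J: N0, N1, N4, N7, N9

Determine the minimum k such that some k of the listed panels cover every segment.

Take {C, H, I, J}. Their union is {N0, N1, N2, N3, N4, N5, N6, N7, N8, N9, N10, N11}, which is all 12 segments.
No 3 of the 10 panels cover everything (all 120 combinations miss at least one segment), so 4 is optimal.

4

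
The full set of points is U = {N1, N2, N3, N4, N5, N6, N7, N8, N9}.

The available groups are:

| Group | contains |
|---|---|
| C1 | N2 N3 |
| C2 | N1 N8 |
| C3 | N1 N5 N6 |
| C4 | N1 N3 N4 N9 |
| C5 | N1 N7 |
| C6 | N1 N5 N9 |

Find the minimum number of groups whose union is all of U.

C1 and C2 and C3 and C4 and C5 together: C1 ∪ C2 ∪ C3 ∪ C4 ∪ C5 = {N1, N2, N3, N4, N5, N6, N7, N8, N9} — every point is covered.
No 4 of the 6 groups cover everything (all 15 combinations miss at least one point), so 5 is optimal.

5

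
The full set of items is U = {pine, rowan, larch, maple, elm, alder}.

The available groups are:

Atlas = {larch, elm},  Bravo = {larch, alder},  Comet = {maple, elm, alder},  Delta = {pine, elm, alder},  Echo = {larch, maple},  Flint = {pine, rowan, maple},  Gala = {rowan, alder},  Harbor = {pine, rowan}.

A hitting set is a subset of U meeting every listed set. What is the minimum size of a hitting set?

3

H = {pine, larch, alder} meets every group (each contains at least one member of H), and |H| = 3.
No choice of 2 items meets every group, so 3 is the minimum.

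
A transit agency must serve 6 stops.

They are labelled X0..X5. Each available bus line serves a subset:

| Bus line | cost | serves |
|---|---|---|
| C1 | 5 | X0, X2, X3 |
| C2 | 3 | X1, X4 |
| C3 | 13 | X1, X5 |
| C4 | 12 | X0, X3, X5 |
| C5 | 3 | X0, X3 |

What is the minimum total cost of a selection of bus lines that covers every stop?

C1, C2, C4 together cover every stop (C1 ∪ C2 ∪ C4 = {X0, X1, X2, X3, X4, X5}); total cost 5 + 3 + 12 = 20.
The greedy pick C2, C5, C1, C4 costs 23; no covering selection beats 20.

20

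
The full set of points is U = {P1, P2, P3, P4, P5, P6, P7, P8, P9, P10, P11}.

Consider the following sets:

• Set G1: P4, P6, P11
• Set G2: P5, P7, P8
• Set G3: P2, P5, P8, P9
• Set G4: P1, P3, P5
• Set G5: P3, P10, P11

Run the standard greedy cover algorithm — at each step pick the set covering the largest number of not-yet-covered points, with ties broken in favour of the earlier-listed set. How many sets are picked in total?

Greedy: pick G3 (covers 4 new) → pick G1 (covers 3 new) → pick G4 (covers 2 new) → pick G2 (covers 1 new) → pick G5 (covers 1 new). Total picks: 5.

5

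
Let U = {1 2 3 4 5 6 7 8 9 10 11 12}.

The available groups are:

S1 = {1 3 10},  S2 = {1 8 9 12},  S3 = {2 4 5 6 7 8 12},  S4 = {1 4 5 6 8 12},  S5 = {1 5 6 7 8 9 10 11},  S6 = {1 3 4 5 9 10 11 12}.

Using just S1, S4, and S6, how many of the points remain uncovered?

2

Union of S1, S4, S6 = {1, 3, 4, 5, 6, 8, 9, 10, 11, 12}.
Not covered: 2, 7 — 2 points.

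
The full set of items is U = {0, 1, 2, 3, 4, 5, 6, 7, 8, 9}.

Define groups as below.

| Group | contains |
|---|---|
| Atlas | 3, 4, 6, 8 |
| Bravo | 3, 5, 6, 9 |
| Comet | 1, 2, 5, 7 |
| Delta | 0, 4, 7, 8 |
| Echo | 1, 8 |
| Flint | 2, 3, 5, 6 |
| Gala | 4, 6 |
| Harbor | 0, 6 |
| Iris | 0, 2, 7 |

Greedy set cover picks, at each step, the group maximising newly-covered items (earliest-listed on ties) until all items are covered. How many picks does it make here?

4

Greedy: pick Atlas (covers 4 new) → pick Comet (covers 4 new) → pick Bravo (covers 1 new) → pick Delta (covers 1 new). Total picks: 4.
(The true minimum cover uses only 3 groups, so greedy is not optimal here.)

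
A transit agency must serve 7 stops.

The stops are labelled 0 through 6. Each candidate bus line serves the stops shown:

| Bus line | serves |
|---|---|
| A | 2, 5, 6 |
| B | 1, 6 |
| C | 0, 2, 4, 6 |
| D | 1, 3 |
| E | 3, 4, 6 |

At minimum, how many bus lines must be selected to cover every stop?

Take {A, C, D}. Their union is {0, 1, 2, 3, 4, 5, 6}, which is all 7 stops.
Only C contains 0, so C is forced; the remaining 3 stops need at least 2 more bus lines (each remaining bus line adds at most 2) — so at least 3 bus lines are needed, and 3 is optimal.

3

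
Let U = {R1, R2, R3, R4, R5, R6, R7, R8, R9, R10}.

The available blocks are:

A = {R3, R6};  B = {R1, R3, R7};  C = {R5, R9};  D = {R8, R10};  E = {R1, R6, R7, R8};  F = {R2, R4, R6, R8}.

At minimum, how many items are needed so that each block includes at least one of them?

The 3 items {R3, R8, R9} hit every block.
The blocks A, C, D are pairwise disjoint, so any hitting set needs a separate item for each — at least 3. Hence 3 is optimal.

3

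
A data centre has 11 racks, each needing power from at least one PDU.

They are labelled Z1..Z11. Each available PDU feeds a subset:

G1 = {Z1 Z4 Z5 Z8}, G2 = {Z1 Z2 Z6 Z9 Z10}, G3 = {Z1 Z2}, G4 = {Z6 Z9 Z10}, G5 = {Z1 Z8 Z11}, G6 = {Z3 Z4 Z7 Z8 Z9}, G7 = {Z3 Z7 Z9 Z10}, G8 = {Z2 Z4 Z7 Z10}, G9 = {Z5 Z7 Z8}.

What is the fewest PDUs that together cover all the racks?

4

Take {G1, G2, G5, G6}. Their union is {Z1, Z2, Z3, Z4, Z5, Z6, Z7, Z8, Z9, Z10, Z11}, which is all 11 racks.
No 3 of the 9 PDUs cover everything (all 84 combinations miss at least one rack), so 4 is optimal.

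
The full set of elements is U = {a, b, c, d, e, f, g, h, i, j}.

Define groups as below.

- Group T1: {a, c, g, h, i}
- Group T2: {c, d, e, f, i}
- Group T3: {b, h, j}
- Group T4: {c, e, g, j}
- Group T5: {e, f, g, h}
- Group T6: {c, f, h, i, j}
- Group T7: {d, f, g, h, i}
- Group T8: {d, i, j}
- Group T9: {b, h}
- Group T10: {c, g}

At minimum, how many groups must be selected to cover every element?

3

T1 and T2 and T3 together: T1 ∪ T2 ∪ T3 = {a, b, c, d, e, f, g, h, i, j} — every element is covered.
Only T1 contains a, so T1 is forced; the remaining 5 elements need at least 2 more groups (each remaining group adds at most 3) — so at least 3 groups are needed, and 3 is optimal.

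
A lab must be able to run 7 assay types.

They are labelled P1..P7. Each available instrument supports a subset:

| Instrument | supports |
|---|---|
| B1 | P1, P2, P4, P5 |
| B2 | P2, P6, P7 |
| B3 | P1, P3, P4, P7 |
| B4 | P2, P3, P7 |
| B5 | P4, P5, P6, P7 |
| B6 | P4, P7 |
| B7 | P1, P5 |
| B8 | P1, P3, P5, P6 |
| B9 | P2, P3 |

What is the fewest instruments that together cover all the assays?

B4 and B6 and B8 together: B4 ∪ B6 ∪ B8 = {P1, P2, P3, P4, P5, P6, P7} — every assay is covered.
No 2 of the 9 instruments cover everything (all 36 combinations miss at least one assay), so 3 is optimal.

3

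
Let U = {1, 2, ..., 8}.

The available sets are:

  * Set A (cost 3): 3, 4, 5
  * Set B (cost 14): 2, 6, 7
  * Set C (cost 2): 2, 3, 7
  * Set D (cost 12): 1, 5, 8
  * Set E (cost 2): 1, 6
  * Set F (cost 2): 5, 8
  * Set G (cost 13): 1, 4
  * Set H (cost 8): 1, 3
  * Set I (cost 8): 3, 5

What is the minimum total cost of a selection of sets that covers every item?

A, C, E, F together cover every item (A ∪ C ∪ E ∪ F = {1, 2, 3, 4, 5, 6, 7, 8}); total cost 3 + 2 + 2 + 2 = 9.
No covering selection has total cost below 9.

9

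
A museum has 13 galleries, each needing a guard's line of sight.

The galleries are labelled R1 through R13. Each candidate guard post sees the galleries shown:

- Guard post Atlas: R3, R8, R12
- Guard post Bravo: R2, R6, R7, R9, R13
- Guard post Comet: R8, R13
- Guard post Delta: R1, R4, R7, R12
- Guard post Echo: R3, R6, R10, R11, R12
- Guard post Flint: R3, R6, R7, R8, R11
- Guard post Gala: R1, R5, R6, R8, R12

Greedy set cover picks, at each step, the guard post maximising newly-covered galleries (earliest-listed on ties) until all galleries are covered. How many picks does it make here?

Greedy: pick Bravo (covers 5 new) → pick Echo (covers 4 new) → pick Gala (covers 3 new) → pick Delta (covers 1 new). Total picks: 4.

4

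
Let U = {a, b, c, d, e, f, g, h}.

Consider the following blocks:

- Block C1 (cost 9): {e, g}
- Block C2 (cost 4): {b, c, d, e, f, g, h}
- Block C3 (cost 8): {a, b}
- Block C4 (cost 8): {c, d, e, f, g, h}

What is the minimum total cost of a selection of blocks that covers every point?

C2, C3 together cover every point (C2 ∪ C3 = {a, b, c, d, e, f, g, h}); total cost 4 + 8 = 12.
No covering selection has total cost below 12.

12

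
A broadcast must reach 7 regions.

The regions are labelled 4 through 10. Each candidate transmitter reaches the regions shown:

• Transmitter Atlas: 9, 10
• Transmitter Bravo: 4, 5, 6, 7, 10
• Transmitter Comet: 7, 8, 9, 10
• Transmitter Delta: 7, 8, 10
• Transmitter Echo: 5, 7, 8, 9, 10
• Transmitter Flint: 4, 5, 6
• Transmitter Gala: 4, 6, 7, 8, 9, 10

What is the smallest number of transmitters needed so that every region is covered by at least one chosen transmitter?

2

Take {Bravo, Gala}. Their union is {4, 5, 6, 7, 8, 9, 10}, which is all 7 regions.
No single transmitter has all 7 regions (the largest, Gala, has 6), so 2 is optimal.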